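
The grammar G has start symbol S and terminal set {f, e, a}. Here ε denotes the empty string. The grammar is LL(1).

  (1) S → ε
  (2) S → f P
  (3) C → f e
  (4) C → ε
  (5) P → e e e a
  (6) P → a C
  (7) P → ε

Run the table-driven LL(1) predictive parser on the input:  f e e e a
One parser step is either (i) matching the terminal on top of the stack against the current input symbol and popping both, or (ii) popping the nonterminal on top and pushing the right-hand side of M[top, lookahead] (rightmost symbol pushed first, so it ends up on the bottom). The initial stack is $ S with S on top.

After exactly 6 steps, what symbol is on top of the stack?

     Stack      Input        Action
  1  $ S        f e e e a $  expand S → f P
  2  $ P f      f e e e a $  match f
  3  $ P        e e e a $    expand P → e e e a
  4  $ a e e e  e e e a $    match e
  5  $ a e e    e e a $      match e
  6  $ a e      e a $        match e
Stack after step 6: $ a (top = a).

a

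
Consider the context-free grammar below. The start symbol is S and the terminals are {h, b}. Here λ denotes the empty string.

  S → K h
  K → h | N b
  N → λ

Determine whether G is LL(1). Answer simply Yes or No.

FIRST(S) = {b, h}
FIRST(K) = {b, h}
FIRST(N) = {λ}
FOLLOW(S) = {$}
FOLLOW(K) = {h}
FOLLOW(N) = {b}
Each cell of M receives at most one production.

Yes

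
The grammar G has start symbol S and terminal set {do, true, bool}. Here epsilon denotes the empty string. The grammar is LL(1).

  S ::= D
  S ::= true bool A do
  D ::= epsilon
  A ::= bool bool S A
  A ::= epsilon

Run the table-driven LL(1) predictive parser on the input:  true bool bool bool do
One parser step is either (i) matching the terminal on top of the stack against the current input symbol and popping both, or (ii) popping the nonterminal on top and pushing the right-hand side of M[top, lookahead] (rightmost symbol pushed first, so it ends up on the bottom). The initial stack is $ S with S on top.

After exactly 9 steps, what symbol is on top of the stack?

do

step 1: stack=$ S  input=true bool bool bool do $  — expand S ::= true bool A do
step 2: stack=$ do A bool true  input=true bool bool bool do $  — match true
step 3: stack=$ do A bool  input=bool bool bool do $  — match bool
step 4: stack=$ do A  input=bool bool do $  — expand A ::= bool bool S A
step 5: stack=$ do A S bool bool  input=bool bool do $  — match bool
step 6: stack=$ do A S bool  input=bool do $  — match bool
step 7: stack=$ do A S  input=do $  — expand S ::= D
step 8: stack=$ do A D  input=do $  — expand D ::= epsilon
step 9: stack=$ do A  input=do $  — expand A ::= epsilon
Stack after step 9: $ do (top = do).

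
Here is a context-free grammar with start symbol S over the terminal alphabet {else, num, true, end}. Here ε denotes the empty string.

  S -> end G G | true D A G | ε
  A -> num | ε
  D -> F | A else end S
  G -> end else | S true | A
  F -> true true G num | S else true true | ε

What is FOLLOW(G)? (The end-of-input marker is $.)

{$, else, end, num, true}

FIRST(S) = {ε, end, true}
FIRST(A) = {ε, num}
FIRST(G) = {ε, end, num, true}  (via S true, A)
FIRST(F) = {ε, else, end, true}  (via S else true true)
FIRST(D) = {ε, else, end, num, true}  (via F, A else end S)
FOLLOW(S) includes $ since S is the start symbol.
FOLLOW(S): in D->A else end S, the suffix after S is empty, so FOLLOW(S) ⊇ FOLLOW(D) = {$, else, end, num, true}; in G->S true, S is followed by true with FIRST {true}; in F->S else true true, S is followed by else true true with FIRST {else}. Thus FOLLOW(S) = {$, else, end, num, true}.
FOLLOW(D): in S->true D A G, D is followed by A G with FIRST {ε, end, num, true}; in S->true D A G, the suffix after D is nullable, so FOLLOW(D) ⊇ FOLLOW(S) = {$, else, end, num, true}. Thus FOLLOW(D) = {$, else, end, num, true}.
FOLLOW(G): in S->end G G (occurrence 1), G is followed by G with FIRST {ε, end, num, true}; in S->end G G (occurrence 1), the suffix after G is nullable, so FOLLOW(G) ⊇ FOLLOW(S) = {$, else, end, num, true}; in S->end G G (occurrence 2), the suffix after G is empty, so FOLLOW(G) ⊇ FOLLOW(S) = {$, else, end, num, true}; in S->true D A G, the suffix after G is empty, so FOLLOW(G) ⊇ FOLLOW(S) = {$, else, end, num, true}; in F->true true G num, G is followed by num with FIRST {num}. Thus FOLLOW(G) = {$, else, end, num, true}.
FOLLOW(A): in S->true D A G, A is followed by G with FIRST {ε, end, num, true}; in S->true D A G, the suffix after A is nullable, so FOLLOW(A) ⊇ FOLLOW(S) = {$, else, end, num, true}; in D->A else end S, A is followed by else end S with FIRST {else}; in G->A, the suffix after A is empty, so FOLLOW(A) ⊇ FOLLOW(G) = {$, else, end, num, true}. Thus FOLLOW(A) = {$, else, end, num, true}.
FOLLOW(F): in D->F, the suffix after F is empty, so FOLLOW(F) ⊇ FOLLOW(D) = {$, else, end, num, true}. Thus FOLLOW(F) = {$, else, end, num, true}.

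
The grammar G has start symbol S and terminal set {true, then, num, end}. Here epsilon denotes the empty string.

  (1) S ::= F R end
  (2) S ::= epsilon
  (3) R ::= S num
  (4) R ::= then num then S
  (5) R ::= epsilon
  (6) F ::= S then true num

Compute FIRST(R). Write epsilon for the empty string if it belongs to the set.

FIRST(S): from S::=F R end we get {then}; from S::=epsilon we get {epsilon}. So FIRST(S) = {epsilon, then}.
FIRST(R): from R::=S num we get {num, then}; from R::=then num then S we get {then}; from R::=epsilon we get {epsilon}. So FIRST(R) = {epsilon, num, then}.
FIRST(F): from F::=S then true num we get {then}. So FIRST(F) = {then}.

{epsilon, num, then}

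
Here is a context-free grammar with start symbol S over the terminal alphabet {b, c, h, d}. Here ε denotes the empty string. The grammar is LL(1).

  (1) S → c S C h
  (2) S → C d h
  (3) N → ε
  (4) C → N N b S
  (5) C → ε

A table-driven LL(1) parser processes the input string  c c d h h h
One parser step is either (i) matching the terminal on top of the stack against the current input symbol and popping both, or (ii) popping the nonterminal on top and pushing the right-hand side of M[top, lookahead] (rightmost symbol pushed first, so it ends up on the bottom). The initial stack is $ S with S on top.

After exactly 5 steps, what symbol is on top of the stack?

C

     Stack          Input          Action
  1  $ S            c c d h h h $  expand S → c S C h
  2  $ h C S c      c c d h h h $  match c
  3  $ h C S        c d h h h $    expand S → c S C h
  4  $ h C h C S c  c d h h h $    match c
  5  $ h C h C S    d h h h $      expand S → C d h
Stack after step 5: $ h C h C h d C (top = C).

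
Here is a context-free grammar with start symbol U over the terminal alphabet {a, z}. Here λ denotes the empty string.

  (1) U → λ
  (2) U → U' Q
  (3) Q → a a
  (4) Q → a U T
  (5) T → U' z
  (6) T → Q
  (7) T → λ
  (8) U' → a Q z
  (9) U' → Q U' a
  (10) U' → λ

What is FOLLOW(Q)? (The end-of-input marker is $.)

FIRST(Q) = {a}
FIRST(U') = {λ, a}  (via Q U' a)
FIRST(U) = {λ, a}  (via U' Q)
FIRST(T) = {λ, a, z}  (via U' z, Q)
FOLLOW(U) includes $ since U is the start symbol.
FOLLOW(U'): in U→U' Q, U' is followed by Q with FIRST {a}; in T→U' z, U' is followed by z with FIRST {z}; in U'→Q U' a, U' is followed by a with FIRST {a}. Thus FOLLOW(U') = {a, z}.
FOLLOW(U): in Q→a U T, U is followed by T with FIRST {λ, a, z}; in Q→a U T, the suffix after U is nullable, so FOLLOW(U) ⊇ FOLLOW(Q) = {$, a, z}. Thus FOLLOW(U) = {$, a, z}.
FOLLOW(Q): in U→U' Q, the suffix after Q is empty, so FOLLOW(Q) ⊇ FOLLOW(U) = {$, a, z}; in T→Q, the suffix after Q is empty, so FOLLOW(Q) ⊇ FOLLOW(T) = {$, a, z}; in U'→a Q z, Q is followed by z with FIRST {z}; in U'→Q U' a, Q is followed by U' a with FIRST {a}. Thus FOLLOW(Q) = {$, a, z}.
FOLLOW(T): in Q→a U T, the suffix after T is empty, so FOLLOW(T) ⊇ FOLLOW(Q) = {$, a, z}. Thus FOLLOW(T) = {$, a, z}.

{$, a, z}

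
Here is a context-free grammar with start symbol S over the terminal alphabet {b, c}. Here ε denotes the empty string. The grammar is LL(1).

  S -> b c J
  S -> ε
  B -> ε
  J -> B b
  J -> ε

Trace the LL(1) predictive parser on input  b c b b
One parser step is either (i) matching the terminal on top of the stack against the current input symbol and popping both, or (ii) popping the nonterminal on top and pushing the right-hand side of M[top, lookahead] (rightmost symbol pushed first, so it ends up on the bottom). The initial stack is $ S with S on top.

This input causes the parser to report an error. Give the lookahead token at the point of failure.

b

step 1: stack=$ S  input=b c b b $  — expand S -> b c J
step 2: stack=$ J c b  input=b c b b $  — match b
step 3: stack=$ J c  input=c b b $  — match c
step 4: stack=$ J  input=b b $  — expand J -> B b
step 5: stack=$ b B  input=b b $  — expand B -> ε
step 6: stack=$ b  input=b b $  — match b
step 7: stack=$  input=b $  — error: stack empty but input remains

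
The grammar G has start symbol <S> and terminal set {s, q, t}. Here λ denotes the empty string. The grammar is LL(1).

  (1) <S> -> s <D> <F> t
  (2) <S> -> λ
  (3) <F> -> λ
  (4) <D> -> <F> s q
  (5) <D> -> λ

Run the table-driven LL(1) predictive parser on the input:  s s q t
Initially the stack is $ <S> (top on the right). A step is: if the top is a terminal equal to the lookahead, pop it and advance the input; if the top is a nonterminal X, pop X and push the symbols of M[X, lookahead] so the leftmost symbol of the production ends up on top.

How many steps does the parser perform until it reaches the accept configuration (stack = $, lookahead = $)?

     Stack            Input      Action
  1  $ <S>            s s q t $  expand <S> -> s <D> <F> t
  2  $ t <F> <D> s    s s q t $  match s
  3  $ t <F> <D>      s q t $    expand <D> -> <F> s q
  4  $ t <F> q s <F>  s q t $    expand <F> -> λ
  5  $ t <F> q s      s q t $    match s
  6  $ t <F> q        q t $      match q
  7  $ t <F>          t $        expand <F> -> λ
  8  $ t              t $        match t
Accept reached after 8 steps.

8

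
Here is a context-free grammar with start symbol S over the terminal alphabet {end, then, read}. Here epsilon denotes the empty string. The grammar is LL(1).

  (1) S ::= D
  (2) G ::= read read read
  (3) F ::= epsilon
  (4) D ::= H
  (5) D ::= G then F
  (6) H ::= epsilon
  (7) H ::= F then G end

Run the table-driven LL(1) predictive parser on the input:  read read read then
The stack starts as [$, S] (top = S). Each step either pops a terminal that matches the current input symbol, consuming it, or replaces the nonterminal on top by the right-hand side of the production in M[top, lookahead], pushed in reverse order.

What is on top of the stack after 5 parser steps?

read

     Stack                    Input                  Action
  1  $ S                      read read read then $  expand S ::= D
  2  $ D                      read read read then $  expand D ::= G then F
  3  $ F then G               read read read then $  expand G ::= read read read
  4  $ F then read read read  read read read then $  match read
  5  $ F then read read       read read then $       match read
Stack after step 5: $ F then read (top = read).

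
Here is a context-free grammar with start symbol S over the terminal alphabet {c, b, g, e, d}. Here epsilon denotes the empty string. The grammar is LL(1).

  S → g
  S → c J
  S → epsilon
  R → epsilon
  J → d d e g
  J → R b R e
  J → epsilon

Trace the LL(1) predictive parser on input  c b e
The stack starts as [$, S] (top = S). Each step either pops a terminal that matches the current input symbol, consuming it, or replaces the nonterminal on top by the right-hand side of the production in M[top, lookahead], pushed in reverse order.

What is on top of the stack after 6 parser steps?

e

step 1: stack=$ S  input=c b e $  — expand S → c J
step 2: stack=$ J c  input=c b e $  — match c
step 3: stack=$ J  input=b e $  — expand J → R b R e
step 4: stack=$ e R b R  input=b e $  — expand R → epsilon
step 5: stack=$ e R b  input=b e $  — match b
step 6: stack=$ e R  input=e $  — expand R → epsilon
Stack after step 6: $ e (top = e).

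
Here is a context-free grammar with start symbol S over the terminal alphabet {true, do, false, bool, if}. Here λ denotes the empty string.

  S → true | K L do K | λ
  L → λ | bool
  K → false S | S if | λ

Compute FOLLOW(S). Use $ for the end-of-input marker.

{$, bool, do, if}

FIRST(L) = {λ, bool}
FIRST(S) = {λ, bool, do, false, if, true}  (via K L do K)
FIRST(K) = {λ, bool, do, false, if, true}  (via S if)
FOLLOW(S) includes $ since S is the start symbol.
FOLLOW(L): in S→K L do K, L is followed by do K with FIRST {do}. Thus FOLLOW(L) = {do}.
FOLLOW(S): in K→false S, the suffix after S is empty, so FOLLOW(S) ⊇ FOLLOW(K) = {$, bool, do, if}; in K→S if, S is followed by if with FIRST {if}. Thus FOLLOW(S) = {$, bool, do, if}.
FOLLOW(K): in S→K L do K (occurrence 1), K is followed by L do K with FIRST {bool, do}; in S→K L do K (occurrence 2), the suffix after K is empty, so FOLLOW(K) ⊇ FOLLOW(S) = {$, bool, do, if}. Thus FOLLOW(K) = {$, bool, do, if}.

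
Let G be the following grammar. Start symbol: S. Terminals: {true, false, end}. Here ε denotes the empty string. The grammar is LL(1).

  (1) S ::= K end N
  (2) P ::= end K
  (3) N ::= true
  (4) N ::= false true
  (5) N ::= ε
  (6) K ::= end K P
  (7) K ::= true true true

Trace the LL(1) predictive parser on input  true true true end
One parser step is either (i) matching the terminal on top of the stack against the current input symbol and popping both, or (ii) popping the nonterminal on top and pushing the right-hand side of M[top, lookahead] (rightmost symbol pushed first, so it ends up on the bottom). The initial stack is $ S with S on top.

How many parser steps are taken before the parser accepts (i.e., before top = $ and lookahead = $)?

7

     Stack                   Input                 Action
  1  $ S                     true true true end $  expand S ::= K end N
  2  $ N end K               true true true end $  expand K ::= true true true
  3  $ N end true true true  true true true end $  match true
  4  $ N end true true       true true end $       match true
  5  $ N end true            true end $            match true
  6  $ N end                 end $                 match end
  7  $ N                     $                     expand N ::= ε
Accept reached after 7 steps.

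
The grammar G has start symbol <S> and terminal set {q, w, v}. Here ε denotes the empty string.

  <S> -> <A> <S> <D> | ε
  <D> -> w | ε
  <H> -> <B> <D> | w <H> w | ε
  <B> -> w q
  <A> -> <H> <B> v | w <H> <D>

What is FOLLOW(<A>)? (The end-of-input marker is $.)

FIRST(<D>) = {ε, w}
FIRST(<B>) = {w}
FIRST(<H>) = {ε, w}  (via <B> <D>)
FIRST(<A>) = {w}  (via <H> <B> v)
FIRST(<S>) = {ε, w}  (via <A> <S> <D>)
FOLLOW(<S>) includes $ since <S> is the start symbol.
FOLLOW(<S>): in <S>-><A> <S> <D>, <S> is followed by <D> with FIRST {ε, w}; in <S>-><A> <S> <D>, the suffix after <S> is nullable (adds nothing new). Thus FOLLOW(<S>) = {$, w}.
FOLLOW(<A>): in <S>-><A> <S> <D>, <A> is followed by <S> <D> with FIRST {ε, w}; in <S>-><A> <S> <D>, the suffix after <A> is nullable, so FOLLOW(<A>) ⊇ FOLLOW(<S>) = {$, w}. Thus FOLLOW(<A>) = {$, w}.
FOLLOW(<H>): in <H>->w <H> w, <H> is followed by w with FIRST {w}; in <A>-><H> <B> v, <H> is followed by <B> v with FIRST {w}; in <A>->w <H> <D>, <H> is followed by <D> with FIRST {ε, w}; in <A>->w <H> <D>, the suffix after <H> is nullable, so FOLLOW(<H>) ⊇ FOLLOW(<A>) = {$, w}. Thus FOLLOW(<H>) = {$, w}.
FOLLOW(<D>): in <S>-><A> <S> <D>, the suffix after <D> is empty, so FOLLOW(<D>) ⊇ FOLLOW(<S>) = {$, w}; in <H>-><B> <D>, the suffix after <D> is empty, so FOLLOW(<D>) ⊇ FOLLOW(<H>) = {$, w}; in <A>->w <H> <D>, the suffix after <D> is empty, so FOLLOW(<D>) ⊇ FOLLOW(<A>) = {$, w}. Thus FOLLOW(<D>) = {$, w}.
FOLLOW(<B>): in <H>-><B> <D>, <B> is followed by <D> with FIRST {ε, w}; in <H>-><B> <D>, the suffix after <B> is nullable, so FOLLOW(<B>) ⊇ FOLLOW(<H>) = {$, w}; in <A>-><H> <B> v, <B> is followed by v with FIRST {v}. Thus FOLLOW(<B>) = {$, v, w}.

{$, w}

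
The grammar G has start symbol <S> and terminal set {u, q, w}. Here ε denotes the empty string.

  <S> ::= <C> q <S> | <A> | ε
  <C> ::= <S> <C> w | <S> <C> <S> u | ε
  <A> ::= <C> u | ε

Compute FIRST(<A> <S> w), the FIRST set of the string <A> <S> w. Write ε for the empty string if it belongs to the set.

{q, u, w}

FIRST(<S>) = {ε, q, u, w}  (via <C> q <S>, <A>)
FIRST(<C>) = {ε, q, u, w}  (via <S> <C> w, <S> <C> <S> u)
FIRST(<A>) = {ε, q, u, w}  (via <C> u)
FIRST(<A> <S> w): take FIRST of each symbol in turn, carrying on past any symbol whose FIRST contains ε; result {q, u, w}.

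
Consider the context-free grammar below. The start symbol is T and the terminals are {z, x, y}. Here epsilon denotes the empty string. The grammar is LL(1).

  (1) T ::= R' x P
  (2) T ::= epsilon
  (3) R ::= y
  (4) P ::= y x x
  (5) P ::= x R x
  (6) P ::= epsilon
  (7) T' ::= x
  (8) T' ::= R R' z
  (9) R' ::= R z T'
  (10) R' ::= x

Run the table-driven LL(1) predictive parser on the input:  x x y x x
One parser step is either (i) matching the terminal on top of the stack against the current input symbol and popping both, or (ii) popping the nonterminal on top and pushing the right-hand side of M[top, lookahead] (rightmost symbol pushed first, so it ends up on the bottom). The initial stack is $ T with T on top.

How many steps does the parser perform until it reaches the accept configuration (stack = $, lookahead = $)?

8

step 1: stack=$ T  input=x x y x x $  — expand T ::= R' x P
step 2: stack=$ P x R'  input=x x y x x $  — expand R' ::= x
step 3: stack=$ P x x  input=x x y x x $  — match x
step 4: stack=$ P x  input=x y x x $  — match x
step 5: stack=$ P  input=y x x $  — expand P ::= y x x
step 6: stack=$ x x y  input=y x x $  — match y
step 7: stack=$ x x  input=x x $  — match x
step 8: stack=$ x  input=x $  — match x
Accept reached after 8 steps.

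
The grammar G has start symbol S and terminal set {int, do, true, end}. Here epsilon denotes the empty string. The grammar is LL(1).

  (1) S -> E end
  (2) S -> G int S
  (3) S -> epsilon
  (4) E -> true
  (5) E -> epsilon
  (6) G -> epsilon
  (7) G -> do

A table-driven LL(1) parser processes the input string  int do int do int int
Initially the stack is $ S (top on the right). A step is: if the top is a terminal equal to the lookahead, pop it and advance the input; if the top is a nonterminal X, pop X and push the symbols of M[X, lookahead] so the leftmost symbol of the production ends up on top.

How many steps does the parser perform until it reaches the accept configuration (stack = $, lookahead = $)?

      Stack       Input                    Action
   1  $ S         int do int do int int $  expand S -> G int S
   2  $ S int G   int do int do int int $  expand G -> epsilon
   3  $ S int     int do int do int int $  match int
   4  $ S         do int do int int $      expand S -> G int S
   5  $ S int G   do int do int int $      expand G -> do
   6  $ S int do  do int do int int $      match do
   7  $ S int     int do int int $         match int
   8  $ S         do int int $             expand S -> G int S
   9  $ S int G   do int int $             expand G -> do
  10  $ S int do  do int int $             match do
  11  $ S int     int int $                match int
  12  $ S         int $                    expand S -> G int S
  13  $ S int G   int $                    expand G -> epsilon
  14  $ S int     int $                    match int
  15  $ S         $                        expand S -> epsilon
Accept reached after 15 steps.

15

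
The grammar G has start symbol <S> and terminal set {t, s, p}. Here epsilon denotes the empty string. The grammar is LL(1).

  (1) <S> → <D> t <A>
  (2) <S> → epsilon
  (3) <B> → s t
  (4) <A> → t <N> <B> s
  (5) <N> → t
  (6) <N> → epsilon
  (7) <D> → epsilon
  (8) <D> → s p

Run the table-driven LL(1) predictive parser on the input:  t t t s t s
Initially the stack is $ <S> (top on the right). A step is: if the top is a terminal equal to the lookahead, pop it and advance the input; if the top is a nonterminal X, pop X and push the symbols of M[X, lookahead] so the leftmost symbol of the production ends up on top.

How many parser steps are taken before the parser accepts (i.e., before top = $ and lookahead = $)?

step 1: stack=$ <S>  input=t t t s t s $  — expand <S> → <D> t <A>
step 2: stack=$ <A> t <D>  input=t t t s t s $  — expand <D> → epsilon
step 3: stack=$ <A> t  input=t t t s t s $  — match t
step 4: stack=$ <A>  input=t t s t s $  — expand <A> → t <N> <B> s
step 5: stack=$ s <B> <N> t  input=t t s t s $  — match t
step 6: stack=$ s <B> <N>  input=t s t s $  — expand <N> → t
step 7: stack=$ s <B> t  input=t s t s $  — match t
step 8: stack=$ s <B>  input=s t s $  — expand <B> → s t
step 9: stack=$ s t s  input=s t s $  — match s
step 10: stack=$ s t  input=t s $  — match t
step 11: stack=$ s  input=s $  — match s
Accept reached after 11 steps.

11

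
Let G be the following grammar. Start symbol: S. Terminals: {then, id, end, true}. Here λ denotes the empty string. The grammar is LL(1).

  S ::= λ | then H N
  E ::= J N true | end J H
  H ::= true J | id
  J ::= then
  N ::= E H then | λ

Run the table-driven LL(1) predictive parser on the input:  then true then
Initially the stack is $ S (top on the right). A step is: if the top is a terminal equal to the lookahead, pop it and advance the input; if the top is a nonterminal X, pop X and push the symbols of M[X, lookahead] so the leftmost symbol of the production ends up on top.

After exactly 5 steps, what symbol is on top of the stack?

     Stack       Input             Action
  1  $ S         then true then $  expand S ::= then H N
  2  $ N H then  then true then $  match then
  3  $ N H       true then $       expand H ::= true J
  4  $ N J true  true then $       match true
  5  $ N J       then $            expand J ::= then
Stack after step 5: $ N then (top = then).

then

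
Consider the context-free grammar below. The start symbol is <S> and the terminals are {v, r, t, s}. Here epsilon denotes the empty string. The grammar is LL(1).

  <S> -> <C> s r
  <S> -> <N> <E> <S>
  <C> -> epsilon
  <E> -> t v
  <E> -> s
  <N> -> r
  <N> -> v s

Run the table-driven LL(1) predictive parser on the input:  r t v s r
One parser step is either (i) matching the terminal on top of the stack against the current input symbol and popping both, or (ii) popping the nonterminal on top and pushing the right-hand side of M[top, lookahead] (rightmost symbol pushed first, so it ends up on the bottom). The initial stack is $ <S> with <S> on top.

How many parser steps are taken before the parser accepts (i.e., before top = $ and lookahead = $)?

10

      Stack          Input        Action
   1  $ <S>          r t v s r $  expand <S> -> <N> <E> <S>
   2  $ <S> <E> <N>  r t v s r $  expand <N> -> r
   3  $ <S> <E> r    r t v s r $  match r
   4  $ <S> <E>      t v s r $    expand <E> -> t v
   5  $ <S> v t      t v s r $    match t
   6  $ <S> v        v s r $      match v
   7  $ <S>          s r $        expand <S> -> <C> s r
   8  $ r s <C>      s r $        expand <C> -> epsilon
   9  $ r s          s r $        match s
  10  $ r            r $          match r
Accept reached after 10 steps.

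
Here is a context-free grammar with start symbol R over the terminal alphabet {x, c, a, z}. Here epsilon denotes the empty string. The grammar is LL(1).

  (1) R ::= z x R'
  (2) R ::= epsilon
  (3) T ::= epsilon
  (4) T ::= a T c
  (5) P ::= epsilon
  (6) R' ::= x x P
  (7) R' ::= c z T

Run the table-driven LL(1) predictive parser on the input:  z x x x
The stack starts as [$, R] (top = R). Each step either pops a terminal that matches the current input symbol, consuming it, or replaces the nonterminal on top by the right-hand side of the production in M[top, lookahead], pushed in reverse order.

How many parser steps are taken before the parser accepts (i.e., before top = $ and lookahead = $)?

     Stack     Input      Action
  1  $ R       z x x x $  expand R ::= z x R'
  2  $ R' x z  z x x x $  match z
  3  $ R' x    x x x $    match x
  4  $ R'      x x $      expand R' ::= x x P
  5  $ P x x   x x $      match x
  6  $ P x     x $        match x
  7  $ P       $          expand P ::= epsilon
Accept reached after 7 steps.

7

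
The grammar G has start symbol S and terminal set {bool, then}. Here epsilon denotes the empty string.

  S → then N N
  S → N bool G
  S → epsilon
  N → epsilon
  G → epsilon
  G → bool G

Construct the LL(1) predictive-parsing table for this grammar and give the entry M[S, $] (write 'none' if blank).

FIRST(N): from N→epsilon we get {epsilon}. So FIRST(N) = {epsilon}.
FIRST(G): from G→epsilon we get {epsilon}; from G→bool G we get {bool}. So FIRST(G) = {epsilon, bool}.
FIRST(S): from S→then N N we get {then}; from S→N bool G we get {bool}; from S→epsilon we get {epsilon}. So FIRST(S) = {epsilon, bool, then}.
FOLLOW(S) includes $ since S is the start symbol.
FOLLOW(S): S appears on no right-hand side. Thus FOLLOW(S) = {$}.
For S → then N N: FIRST(then N N) = {then}, so it goes in M[S, t] for t ∈ {then}.
For S → N bool G: FIRST(N bool G) = {bool}, so it goes in M[S, t] for t ∈ {bool}.
For S → epsilon: FIRST(epsilon) = {epsilon}, so it goes in M[S, t] for t ∈ {}; since epsilon ∈ FIRST, also for every t ∈ FOLLOW(S) = {$}.

S → epsilon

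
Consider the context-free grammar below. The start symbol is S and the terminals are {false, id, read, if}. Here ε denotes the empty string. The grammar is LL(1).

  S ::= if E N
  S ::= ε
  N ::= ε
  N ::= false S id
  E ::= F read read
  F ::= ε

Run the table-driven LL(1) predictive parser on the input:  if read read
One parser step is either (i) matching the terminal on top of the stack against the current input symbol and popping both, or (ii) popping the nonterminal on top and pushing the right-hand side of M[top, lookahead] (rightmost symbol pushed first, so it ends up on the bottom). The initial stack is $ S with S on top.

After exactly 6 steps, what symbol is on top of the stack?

N

step 1: stack=$ S  input=if read read $  — expand S ::= if E N
step 2: stack=$ N E if  input=if read read $  — match if
step 3: stack=$ N E  input=read read $  — expand E ::= F read read
step 4: stack=$ N read read F  input=read read $  — expand F ::= ε
step 5: stack=$ N read read  input=read read $  — match read
step 6: stack=$ N read  input=read $  — match read
Stack after step 6: $ N (top = N).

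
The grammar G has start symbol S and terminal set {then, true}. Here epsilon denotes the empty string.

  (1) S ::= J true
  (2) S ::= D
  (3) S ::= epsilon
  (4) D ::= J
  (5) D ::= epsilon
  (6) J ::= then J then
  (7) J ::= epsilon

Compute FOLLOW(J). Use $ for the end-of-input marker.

{$, then, true}

FIRST(J): from J::=then J then we get {then}; from J::=epsilon we get {epsilon}. So FIRST(J) = {epsilon, then}.
FIRST(D): from D::=J we get {epsilon, then}; from D::=epsilon we get {epsilon}. So FIRST(D) = {epsilon, then}.
FIRST(S): from S::=J true we get {then, true}; from S::=D we get {epsilon, then}; from S::=epsilon we get {epsilon}. So FIRST(S) = {epsilon, then, true}.
FOLLOW(S) includes $ since S is the start symbol.
FOLLOW(S): S appears on no right-hand side. Thus FOLLOW(S) = {$}.
FOLLOW(D): in S::=D, the suffix after D is empty, so FOLLOW(D) ⊇ FOLLOW(S) = {$}. Thus FOLLOW(D) = {$}.
FOLLOW(J): in S::=J true, J is followed by true with FIRST {true}; in D::=J, the suffix after J is empty, so FOLLOW(J) ⊇ FOLLOW(D) = {$}; in J::=then J then, J is followed by then with FIRST {then}. Thus FOLLOW(J) = {$, then, true}.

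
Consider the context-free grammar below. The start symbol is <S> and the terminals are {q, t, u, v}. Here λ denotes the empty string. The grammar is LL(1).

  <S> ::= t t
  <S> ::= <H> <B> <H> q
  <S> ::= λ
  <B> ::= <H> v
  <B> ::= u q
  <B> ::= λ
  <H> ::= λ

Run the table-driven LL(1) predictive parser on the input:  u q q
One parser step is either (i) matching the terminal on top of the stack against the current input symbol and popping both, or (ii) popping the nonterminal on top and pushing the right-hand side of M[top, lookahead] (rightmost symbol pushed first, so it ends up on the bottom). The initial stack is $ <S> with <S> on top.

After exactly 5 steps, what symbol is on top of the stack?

<H>

step 1: stack=$ <S>  input=u q q $  — expand <S> ::= <H> <B> <H> q
step 2: stack=$ q <H> <B> <H>  input=u q q $  — expand <H> ::= λ
step 3: stack=$ q <H> <B>  input=u q q $  — expand <B> ::= u q
step 4: stack=$ q <H> q u  input=u q q $  — match u
step 5: stack=$ q <H> q  input=q q $  — match q
Stack after step 5: $ q <H> (top = <H>).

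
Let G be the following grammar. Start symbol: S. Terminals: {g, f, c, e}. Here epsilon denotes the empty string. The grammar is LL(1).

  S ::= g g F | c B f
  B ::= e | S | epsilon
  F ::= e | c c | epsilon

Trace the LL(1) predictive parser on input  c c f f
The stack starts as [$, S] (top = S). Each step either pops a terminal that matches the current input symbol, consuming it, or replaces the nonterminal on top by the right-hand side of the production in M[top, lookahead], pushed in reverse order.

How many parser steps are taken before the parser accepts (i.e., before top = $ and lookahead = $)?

8

     Stack      Input      Action
  1  $ S        c c f f $  expand S ::= c B f
  2  $ f B c    c c f f $  match c
  3  $ f B      c f f $    expand B ::= S
  4  $ f S      c f f $    expand S ::= c B f
  5  $ f f B c  c f f $    match c
  6  $ f f B    f f $      expand B ::= epsilon
  7  $ f f      f f $      match f
  8  $ f        f $        match f
Accept reached after 8 steps.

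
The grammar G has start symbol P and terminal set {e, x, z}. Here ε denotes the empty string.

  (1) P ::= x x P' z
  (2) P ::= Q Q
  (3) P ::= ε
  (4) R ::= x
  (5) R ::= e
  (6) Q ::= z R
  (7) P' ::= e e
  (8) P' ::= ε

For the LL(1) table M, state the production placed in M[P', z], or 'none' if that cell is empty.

FIRST(R): from R::=x we get {x}; from R::=e we get {e}. So FIRST(R) = {e, x}.
FIRST(Q): from Q::=z R we get {z}. So FIRST(Q) = {z}.
FIRST(P'): from P'::=e e we get {e}; from P'::=ε we get {ε}. So FIRST(P') = {ε, e}.
FIRST(P): from P::=x x P' z we get {x}; from P::=Q Q we get {z}; from P::=ε we get {ε}. So FIRST(P) = {ε, x, z}.
FOLLOW(P) includes $ since P is the start symbol.
FOLLOW(P'): in P::=x x P' z, P' is followed by z with FIRST {z}. Thus FOLLOW(P') = {z}.
For P' ::= e e: FIRST(e e) = {e}, so it goes in M[P', t] for t ∈ {e}.
For P' ::= ε: FIRST(ε) = {ε}, so it goes in M[P', t] for t ∈ {}; since ε ∈ FIRST, also for every t ∈ FOLLOW(P') = {z}.

P' ::= ε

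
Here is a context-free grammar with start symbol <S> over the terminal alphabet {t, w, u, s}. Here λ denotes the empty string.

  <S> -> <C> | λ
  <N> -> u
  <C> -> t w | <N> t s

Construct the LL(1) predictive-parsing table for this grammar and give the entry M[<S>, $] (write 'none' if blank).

<S> -> λ

FIRST(<N>): from <N>->u we get {u}. So FIRST(<N>) = {u}.
FIRST(<C>): from <C>->t w we get {t}; from <C>-><N> t s we get {u}. So FIRST(<C>) = {t, u}.
FIRST(<S>): from <S>-><C> we get {t, u}; from <S>->λ we get {λ}. So FIRST(<S>) = {λ, t, u}.
FOLLOW(<S>) includes $ since <S> is the start symbol.
FOLLOW(<S>): <S> appears on no right-hand side. Thus FOLLOW(<S>) = {$}.
For <S> -> <C>: FIRST(<C>) = {t, u}, so it goes in M[<S>, t] for t ∈ {t, u}.
For <S> -> λ: FIRST(λ) = {λ}, so it goes in M[<S>, t] for t ∈ {}; since λ ∈ FIRST, also for every t ∈ FOLLOW(<S>) = {$}.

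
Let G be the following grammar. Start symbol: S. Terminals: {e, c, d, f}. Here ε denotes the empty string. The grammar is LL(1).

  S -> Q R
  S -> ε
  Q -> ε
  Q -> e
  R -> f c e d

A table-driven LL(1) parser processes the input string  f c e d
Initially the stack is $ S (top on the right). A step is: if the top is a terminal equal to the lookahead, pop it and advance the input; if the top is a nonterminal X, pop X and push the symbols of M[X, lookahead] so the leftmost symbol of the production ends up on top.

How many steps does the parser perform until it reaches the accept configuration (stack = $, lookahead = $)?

7

step 1: stack=$ S  input=f c e d $  — expand S -> Q R
step 2: stack=$ R Q  input=f c e d $  — expand Q -> ε
step 3: stack=$ R  input=f c e d $  — expand R -> f c e d
step 4: stack=$ d e c f  input=f c e d $  — match f
step 5: stack=$ d e c  input=c e d $  — match c
step 6: stack=$ d e  input=e d $  — match e
step 7: stack=$ d  input=d $  — match d
Accept reached after 7 steps.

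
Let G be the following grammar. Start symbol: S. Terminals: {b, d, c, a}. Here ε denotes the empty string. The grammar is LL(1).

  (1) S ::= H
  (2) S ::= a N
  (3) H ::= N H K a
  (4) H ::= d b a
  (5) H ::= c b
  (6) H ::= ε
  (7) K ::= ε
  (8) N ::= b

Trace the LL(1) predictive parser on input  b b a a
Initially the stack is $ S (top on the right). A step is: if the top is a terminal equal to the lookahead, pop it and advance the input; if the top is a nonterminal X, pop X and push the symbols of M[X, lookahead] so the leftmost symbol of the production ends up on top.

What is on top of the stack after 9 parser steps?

step 1: stack=$ S  input=b b a a $  — expand S ::= H
step 2: stack=$ H  input=b b a a $  — expand H ::= N H K a
step 3: stack=$ a K H N  input=b b a a $  — expand N ::= b
step 4: stack=$ a K H b  input=b b a a $  — match b
step 5: stack=$ a K H  input=b a a $  — expand H ::= N H K a
step 6: stack=$ a K a K H N  input=b a a $  — expand N ::= b
step 7: stack=$ a K a K H b  input=b a a $  — match b
step 8: stack=$ a K a K H  input=a a $  — expand H ::= ε
step 9: stack=$ a K a K  input=a a $  — expand K ::= ε
Stack after step 9: $ a K a (top = a).

a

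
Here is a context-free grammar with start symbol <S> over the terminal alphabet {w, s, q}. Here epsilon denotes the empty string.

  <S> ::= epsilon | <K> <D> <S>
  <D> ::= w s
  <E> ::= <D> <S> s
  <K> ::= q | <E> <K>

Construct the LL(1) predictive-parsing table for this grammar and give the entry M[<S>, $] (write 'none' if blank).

FIRST(<D>) = {w}
FIRST(<E>) = {w}  (via <D> <S> s)
FIRST(<K>) = {q, w}  (via <E> <K>)
FIRST(<S>) = {epsilon, q, w}  (via <K> <D> <S>)
FOLLOW(<S>) includes $ since <S> is the start symbol.
FOLLOW(<S>): in <S>::=<K> <D> <S>, the suffix after <S> is empty (adds nothing new); in <E>::=<D> <S> s, <S> is followed by s with FIRST {s}. Thus FOLLOW(<S>) = {$, s}.
For <S> ::= epsilon: FIRST(epsilon) = {epsilon}, so it goes in M[<S>, t] for t ∈ {}; since epsilon ∈ FIRST, also for every t ∈ FOLLOW(<S>) = {$, s}.
For <S> ::= <K> <D> <S>: FIRST(<K> <D> <S>) = {q, w}, so it goes in M[<S>, t] for t ∈ {q, w}.

<S> ::= epsilon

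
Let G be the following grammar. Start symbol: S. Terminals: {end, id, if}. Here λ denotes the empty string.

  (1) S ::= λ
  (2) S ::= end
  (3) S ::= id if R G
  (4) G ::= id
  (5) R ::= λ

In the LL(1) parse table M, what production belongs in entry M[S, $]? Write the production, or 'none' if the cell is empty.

FIRST(S): from S::=λ we get {λ}; from S::=end we get {end}; from S::=id if R G we get {id}. So FIRST(S) = {λ, end, id}.
FIRST(G): from G::=id we get {id}. So FIRST(G) = {id}.
FIRST(R): from R::=λ we get {λ}. So FIRST(R) = {λ}.
FOLLOW(S) includes $ since S is the start symbol.
FOLLOW(S): S appears on no right-hand side. Thus FOLLOW(S) = {$}.
For S ::= λ: FIRST(λ) = {λ}, so it goes in M[S, t] for t ∈ {}; since λ ∈ FIRST, also for every t ∈ FOLLOW(S) = {$}.
For S ::= end: FIRST(end) = {end}, so it goes in M[S, t] for t ∈ {end}.
For S ::= id if R G: FIRST(id if R G) = {id}, so it goes in M[S, t] for t ∈ {id}.

S ::= λ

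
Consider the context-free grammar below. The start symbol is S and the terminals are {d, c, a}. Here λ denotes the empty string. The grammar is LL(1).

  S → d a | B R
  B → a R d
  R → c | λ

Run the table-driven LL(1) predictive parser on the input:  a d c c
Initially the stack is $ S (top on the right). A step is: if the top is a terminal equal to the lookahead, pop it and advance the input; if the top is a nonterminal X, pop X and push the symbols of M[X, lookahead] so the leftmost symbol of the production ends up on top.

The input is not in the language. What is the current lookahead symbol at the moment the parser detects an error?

c

     Stack      Input      Action
  1  $ S        a d c c $  expand S → B R
  2  $ R B      a d c c $  expand B → a R d
  3  $ R d R a  a d c c $  match a
  4  $ R d R    d c c $    expand R → λ
  5  $ R d      d c c $    match d
  6  $ R        c c $      expand R → c
  7  $ c        c c $      match c
  8  $          c $        error: stack empty but input remains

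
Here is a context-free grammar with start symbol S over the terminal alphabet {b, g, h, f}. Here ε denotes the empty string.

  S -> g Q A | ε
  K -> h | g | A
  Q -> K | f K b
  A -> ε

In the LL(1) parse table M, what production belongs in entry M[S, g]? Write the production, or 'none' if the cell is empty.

S -> g Q A

FIRST(S): from S->g Q A we get {g}; from S->ε we get {ε}. So FIRST(S) = {ε, g}.
FIRST(A): from A->ε we get {ε}. So FIRST(A) = {ε}.
FIRST(K): from K->h we get {h}; from K->g we get {g}; from K->A we get {ε}. So FIRST(K) = {ε, g, h}.
FIRST(Q): from Q->K we get {ε, g, h}; from Q->f K b we get {f}. So FIRST(Q) = {ε, f, g, h}.
FOLLOW(S) includes $ since S is the start symbol.
FOLLOW(S): S appears on no right-hand side. Thus FOLLOW(S) = {$}.
For S -> g Q A: FIRST(g Q A) = {g}, so it goes in M[S, t] for t ∈ {g}.
For S -> ε: FIRST(ε) = {ε}, so it goes in M[S, t] for t ∈ {}; since ε ∈ FIRST, also for every t ∈ FOLLOW(S) = {$}.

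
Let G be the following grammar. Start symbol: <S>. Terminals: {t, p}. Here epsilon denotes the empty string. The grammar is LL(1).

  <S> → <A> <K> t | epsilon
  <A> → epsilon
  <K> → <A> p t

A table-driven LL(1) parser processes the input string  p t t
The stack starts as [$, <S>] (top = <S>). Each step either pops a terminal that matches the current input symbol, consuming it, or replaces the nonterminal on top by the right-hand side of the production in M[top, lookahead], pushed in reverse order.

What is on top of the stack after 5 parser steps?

step 1: stack=$ <S>  input=p t t $  — expand <S> → <A> <K> t
step 2: stack=$ t <K> <A>  input=p t t $  — expand <A> → epsilon
step 3: stack=$ t <K>  input=p t t $  — expand <K> → <A> p t
step 4: stack=$ t t p <A>  input=p t t $  — expand <A> → epsilon
step 5: stack=$ t t p  input=p t t $  — match p
Stack after step 5: $ t t (top = t).

t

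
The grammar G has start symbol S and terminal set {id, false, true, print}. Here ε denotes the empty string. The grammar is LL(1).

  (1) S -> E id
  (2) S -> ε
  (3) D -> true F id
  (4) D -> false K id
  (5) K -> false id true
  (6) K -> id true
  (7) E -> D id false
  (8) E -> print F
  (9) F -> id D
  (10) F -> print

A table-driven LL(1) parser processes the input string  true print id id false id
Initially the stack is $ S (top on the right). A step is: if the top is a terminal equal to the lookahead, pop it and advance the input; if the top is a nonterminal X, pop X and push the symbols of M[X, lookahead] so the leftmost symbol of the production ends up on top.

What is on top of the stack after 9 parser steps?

step 1: stack=$ S  input=true print id id false id $  — expand S -> E id
step 2: stack=$ id E  input=true print id id false id $  — expand E -> D id false
step 3: stack=$ id false id D  input=true print id id false id $  — expand D -> true F id
step 4: stack=$ id false id id F true  input=true print id id false id $  — match true
step 5: stack=$ id false id id F  input=print id id false id $  — expand F -> print
step 6: stack=$ id false id id print  input=print id id false id $  — match print
step 7: stack=$ id false id id  input=id id false id $  — match id
step 8: stack=$ id false id  input=id false id $  — match id
step 9: stack=$ id false  input=false id $  — match false
Stack after step 9: $ id (top = id).

id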